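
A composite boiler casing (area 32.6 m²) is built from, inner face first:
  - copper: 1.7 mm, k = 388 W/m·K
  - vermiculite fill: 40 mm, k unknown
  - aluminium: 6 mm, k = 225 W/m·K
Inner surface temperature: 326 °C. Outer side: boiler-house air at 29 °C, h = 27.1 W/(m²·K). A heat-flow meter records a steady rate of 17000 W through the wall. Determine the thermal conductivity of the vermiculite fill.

Model the wall as resistances in series:
R_copper = L/(kA) = 0.0017/(388×32.6) = 1.344×10^-7 K/W
R_aluminium = L/(kA) = 0.006/(225×32.6) = 8.18×10^-7 K/W
R_outer film = 1/(h_o·A) = 1/(27.1×32.6) = 0.001132 K/W
Sum of known resistances R_other = 0.001133 K/W
Total R = ΔT/Q = 297/17000 = 0.01747 K/W
R_vermiculite fill = R_total − R_other = 0.01634 K/W
k = L/(R·A) = 0.04/(0.01634×32.6)

k ≈ 0.0751 W/(m·K)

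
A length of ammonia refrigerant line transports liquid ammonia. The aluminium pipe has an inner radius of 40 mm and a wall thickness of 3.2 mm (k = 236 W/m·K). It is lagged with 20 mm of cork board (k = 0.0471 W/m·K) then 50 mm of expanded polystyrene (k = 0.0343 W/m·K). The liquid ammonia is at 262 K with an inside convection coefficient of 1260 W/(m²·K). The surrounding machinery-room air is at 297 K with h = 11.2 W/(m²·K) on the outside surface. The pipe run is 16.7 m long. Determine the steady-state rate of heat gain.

Cylindrical conduction, so R = ln(r₂/r₁)/(2πkL) per layer, in series:
R_inner film = 1/(h_i·2πr₁L) = 1/(1260×2π×0.04×16.7) = 1.891×10^-4 K/W
R_aluminium pipe wall = ln(43.2/40)/(2π×236×16.7) = 3.108×10^-6 K/W
R_cork board = ln(63.2/43.2)/(2π×0.0471×16.7) = 0.07698 K/W
R_expanded polystyrene = ln(113.2/63.2)/(2π×0.0343×16.7) = 0.1619 K/W
R_outer film = 1/(h_o·2πr_oL) = 1/(11.2×2π×0.1132×16.7) = 0.007517 K/W
R_total = 0.2466 K/W
Q = ΔT/R_total = 35/0.2466

Q ≈ 142 W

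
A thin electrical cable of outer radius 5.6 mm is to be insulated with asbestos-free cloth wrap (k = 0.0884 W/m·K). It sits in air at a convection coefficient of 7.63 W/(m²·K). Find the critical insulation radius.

r_cr ≈ 11.6 mm

For a cylinder r_cr = k/h = 0.0884/7.63
r_cr = 11.6 mm; since the bare radius (5.6 mm) is below r_cr, adding a thin layer of insulation will *increase* heat loss.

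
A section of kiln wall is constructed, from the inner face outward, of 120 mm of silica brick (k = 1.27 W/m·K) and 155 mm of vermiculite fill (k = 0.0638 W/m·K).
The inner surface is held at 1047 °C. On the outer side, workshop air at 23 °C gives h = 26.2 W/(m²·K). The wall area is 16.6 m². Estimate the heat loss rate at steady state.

Series thermal resistances:
R_silica brick = L/(kA) = 0.12/(1.27×16.6) = 0.005692 K/W
R_vermiculite fill = L/(kA) = 0.155/(0.0638×16.6) = 0.1464 K/W
R_outer film = 1/(h_o·A) = 1/(26.2×16.6) = 0.002299 K/W
R_total = 0.1543 K/W
Q = ΔT / R_total = 1024 / 0.1543

Q ≈ 6630 W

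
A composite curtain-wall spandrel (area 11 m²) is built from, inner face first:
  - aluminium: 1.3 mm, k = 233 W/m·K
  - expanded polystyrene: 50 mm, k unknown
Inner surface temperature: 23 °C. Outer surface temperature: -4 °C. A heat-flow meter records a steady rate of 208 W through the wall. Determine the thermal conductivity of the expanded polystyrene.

k ≈ 0.035 W/(m·K)

Series thermal resistances:
R_aluminium = L/(kA) = 0.0013/(233×11) = 5.072×10^-7 K/W
Sum of known resistances R_other = 5.072×10^-7 K/W
Total R = ΔT/Q = 27/208 = 0.1298 K/W
R_expanded polystyrene = R_total − R_other = 0.1298 K/W
k = L/(R·A) = 0.05/(0.1298×11)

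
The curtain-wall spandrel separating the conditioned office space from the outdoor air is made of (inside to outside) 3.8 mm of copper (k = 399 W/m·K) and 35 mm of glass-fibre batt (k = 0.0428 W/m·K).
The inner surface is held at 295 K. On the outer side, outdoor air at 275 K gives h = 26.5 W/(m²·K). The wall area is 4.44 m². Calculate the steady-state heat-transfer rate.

Model the wall as resistances in series:
R_copper = L/(kA) = 0.0038/(399×4.44) = 2.145×10^-6 K/W
R_glass-fibre batt = L/(kA) = 0.035/(0.0428×4.44) = 0.1842 K/W
R_outer film = 1/(h_o·A) = 1/(26.5×4.44) = 0.008499 K/W
R_total = 0.1927 K/W
Q = ΔT / R_total = 20 / 0.1927

Q ≈ 104 W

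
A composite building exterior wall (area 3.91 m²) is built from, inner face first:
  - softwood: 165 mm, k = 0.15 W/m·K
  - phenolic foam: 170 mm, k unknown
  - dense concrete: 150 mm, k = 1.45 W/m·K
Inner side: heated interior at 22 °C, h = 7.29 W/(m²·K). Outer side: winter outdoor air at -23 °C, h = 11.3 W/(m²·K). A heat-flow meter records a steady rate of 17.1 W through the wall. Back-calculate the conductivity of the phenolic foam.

k ≈ 0.0192 W/(m·K)

Thermal resistances in series:
R_inner film = 1/(h_i·A) = 1/(7.29×3.91) = 0.03508 K/W
R_softwood = L/(kA) = 0.165/(0.15×3.91) = 0.2813 K/W
R_dense concrete = L/(kA) = 0.15/(1.45×3.91) = 0.02646 K/W
R_outer film = 1/(h_o·A) = 1/(11.3×3.91) = 0.02263 K/W
Sum of known resistances R_other = 0.3655 K/W
Total R = ΔT/Q = 45/17.1 = 2.632 K/W
R_phenolic foam = R_total − R_other = 2.266 K/W
k = L/(R·A) = 0.17/(2.266×3.91)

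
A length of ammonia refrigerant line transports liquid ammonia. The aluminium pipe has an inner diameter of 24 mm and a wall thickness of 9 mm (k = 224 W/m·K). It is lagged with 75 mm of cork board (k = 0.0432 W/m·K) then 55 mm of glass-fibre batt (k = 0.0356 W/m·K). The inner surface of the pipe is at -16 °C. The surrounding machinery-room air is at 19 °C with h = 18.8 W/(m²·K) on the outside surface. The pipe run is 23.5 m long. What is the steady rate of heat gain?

Radial resistances (cylindrical: R_cond = ln(r_o/r_i)/(2πkL), R_conv = 1/(h·2πrL)):
R_aluminium pipe wall = ln(21/12)/(2π×224×23.5) = 1.692×10^-5 K/W
R_cork board = ln(96/21)/(2π×0.0432×23.5) = 0.2383 K/W
R_glass-fibre batt = ln(151/96)/(2π×0.0356×23.5) = 0.08617 K/W
R_outer film = 1/(h_o·2πr_oL) = 1/(18.8×2π×0.151×23.5) = 0.002386 K/W
R_total = 0.3268 K/W
Q = ΔT/R_total = 35/0.3268

Q ≈ 107 W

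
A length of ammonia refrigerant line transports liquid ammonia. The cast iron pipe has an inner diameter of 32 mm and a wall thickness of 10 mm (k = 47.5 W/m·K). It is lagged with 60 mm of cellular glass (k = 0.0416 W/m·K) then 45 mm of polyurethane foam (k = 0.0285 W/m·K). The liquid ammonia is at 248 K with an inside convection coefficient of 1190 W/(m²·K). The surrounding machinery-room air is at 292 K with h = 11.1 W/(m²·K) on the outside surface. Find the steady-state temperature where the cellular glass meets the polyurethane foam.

Per-layer cylindrical resistances, series-summed:
R_inner film = 1/(h_i·2πr₁L) = 1/(1190×2π×0.016×1) = 0.008359 K/W
R_cast iron pipe wall = ln(26/16)/(2π×47.5×1) = 0.001627 K/W
R_cellular glass = ln(86/26)/(2π×0.0416×1) = 4.577 K/W
R_polyurethane foam = ln(131/86)/(2π×0.0285×1) = 2.35 K/W
R_outer film = 1/(h_o·2πr_oL) = 1/(11.1×2π×0.131×1) = 0.1095 K/W
R_total = 7.046 K/W
Q = ΔT/R_total = 44/7.046
Q = 6.24 W/m
T_interface = T_inner + Q·ΣR(inner→interface) = 248 + 6.24×4.587

T ≈ 277 K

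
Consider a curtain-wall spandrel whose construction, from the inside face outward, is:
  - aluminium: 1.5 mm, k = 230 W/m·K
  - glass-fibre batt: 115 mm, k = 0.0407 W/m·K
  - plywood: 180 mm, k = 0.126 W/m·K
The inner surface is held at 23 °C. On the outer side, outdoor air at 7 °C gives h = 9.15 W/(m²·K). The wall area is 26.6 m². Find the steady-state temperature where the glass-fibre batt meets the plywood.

T ≈ 12.6 °C

Thermal resistances in series:
R_aluminium = L/(kA) = 0.0015/(230×26.6) = 2.452×10^-7 K/W
R_glass-fibre batt = L/(kA) = 0.115/(0.0407×26.6) = 0.1062 K/W
R_plywood = L/(kA) = 0.18/(0.126×26.6) = 0.05371 K/W
R_outer film = 1/(h_o·A) = 1/(9.15×26.6) = 0.004109 K/W
R_total = 0.164 K/W;  Q = ΔT/R_total = 16/0.164 = 97.54 W
T_interface = T_inner − Q·ΣR(inner→interface) = 23 − 97.5×0.1062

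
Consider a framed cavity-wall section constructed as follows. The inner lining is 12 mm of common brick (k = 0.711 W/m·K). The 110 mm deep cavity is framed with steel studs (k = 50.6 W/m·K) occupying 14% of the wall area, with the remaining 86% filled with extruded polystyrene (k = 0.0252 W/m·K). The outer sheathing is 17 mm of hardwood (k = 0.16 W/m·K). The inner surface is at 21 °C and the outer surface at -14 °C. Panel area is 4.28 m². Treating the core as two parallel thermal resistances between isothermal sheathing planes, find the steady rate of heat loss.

Sheathing layers in series; stud and cavity paths in parallel between them.
R_inner = 0.012/(0.711×4.28) = 0.003943 K/W
R_stud  = 0.11/(50.6×0.14×4.28) = 0.003628 K/W
R_cav   = 0.11/(0.0252×0.86×4.28) = 1.186 K/W
1/R_core = 1/R_stud + 1/R_cav → R_core = 0.003617 K/W
R_outer = 0.017/(0.16×4.28) = 0.02482 K/W
R_total = 0.03239 K/W
Q = ΔT/R_total = 35/0.03239

Q ≈ 1080 W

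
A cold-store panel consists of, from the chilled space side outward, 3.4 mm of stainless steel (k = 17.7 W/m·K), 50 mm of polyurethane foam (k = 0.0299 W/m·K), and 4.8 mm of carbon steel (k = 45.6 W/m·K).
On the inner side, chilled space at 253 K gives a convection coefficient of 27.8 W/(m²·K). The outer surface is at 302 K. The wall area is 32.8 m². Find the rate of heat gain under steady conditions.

Treating each layer as a thermal resistance in series:
R_inner film = 1/(h_i·A) = 1/(27.8×32.8) = 0.001097 K/W
R_stainless steel = L/(kA) = 0.0034/(17.7×32.8) = 5.856×10^-6 K/W
R_polyurethane foam = L/(kA) = 0.05/(0.0299×32.8) = 0.05098 K/W
R_carbon steel = L/(kA) = 0.0048/(45.6×32.8) = 3.209×10^-6 K/W
R_total = 0.05209 K/W
Q = ΔT / R_total = 49 / 0.05209

Q ≈ 941 W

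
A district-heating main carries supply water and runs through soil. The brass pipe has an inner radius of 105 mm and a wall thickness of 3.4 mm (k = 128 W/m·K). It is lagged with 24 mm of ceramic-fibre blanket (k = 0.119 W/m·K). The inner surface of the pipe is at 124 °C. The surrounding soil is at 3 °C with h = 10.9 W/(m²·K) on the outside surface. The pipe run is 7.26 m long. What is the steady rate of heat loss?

Per-layer cylindrical resistances, series-summed:
R_brass pipe wall = ln(108.4/105)/(2π×128×7.26) = 5.458×10^-6 K/W
R_ceramic-fibre blanket = ln(132.4/108.4)/(2π×0.119×7.26) = 0.03684 K/W
R_outer film = 1/(h_o·2πr_oL) = 1/(10.9×2π×0.1324×7.26) = 0.01519 K/W
R_total = 0.05204 K/W
Q = ΔT/R_total = 121/0.05204

Q ≈ 2330 W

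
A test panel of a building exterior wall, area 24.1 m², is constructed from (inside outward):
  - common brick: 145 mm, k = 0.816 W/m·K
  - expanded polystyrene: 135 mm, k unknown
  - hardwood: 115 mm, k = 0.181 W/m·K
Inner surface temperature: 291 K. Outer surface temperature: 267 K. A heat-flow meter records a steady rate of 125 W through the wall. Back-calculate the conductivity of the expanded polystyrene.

Thermal resistances in series:
R_common brick = L/(kA) = 0.145/(0.816×24.1) = 0.007373 K/W
R_hardwood = L/(kA) = 0.115/(0.181×24.1) = 0.02636 K/W
Sum of known resistances R_other = 0.03374 K/W
Total R = ΔT/Q = 24/125 = 0.192 K/W
R_expanded polystyrene = R_total − R_other = 0.1583 K/W
k = L/(R·A) = 0.135/(0.1583×24.1)

k ≈ 0.0354 W/(m·K)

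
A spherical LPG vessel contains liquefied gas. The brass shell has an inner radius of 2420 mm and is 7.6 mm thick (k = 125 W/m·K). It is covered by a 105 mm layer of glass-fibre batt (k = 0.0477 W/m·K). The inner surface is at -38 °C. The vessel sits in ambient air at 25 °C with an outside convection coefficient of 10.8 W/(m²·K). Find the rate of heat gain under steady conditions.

Spherical conduction: R = (1/r_in − 1/r_out)/(4πk) per layer; series-sum.
R_brass shell = (1/2.42 − 1/2.4276)/(4π×125) = 8.236×10^-7 K/W
R_glass-fibre batt = (1/2.4276 − 1/2.5326)/(4π×0.0477) = 0.02849 K/W
R_outer film = 1/(h·4πr_o²) = 1/(10.8×4π×2.5326²) = 0.001149 K/W
R_total = 0.02964 K/W
Q = ΔT/R_total = 63/0.02964

Q ≈ 2130 W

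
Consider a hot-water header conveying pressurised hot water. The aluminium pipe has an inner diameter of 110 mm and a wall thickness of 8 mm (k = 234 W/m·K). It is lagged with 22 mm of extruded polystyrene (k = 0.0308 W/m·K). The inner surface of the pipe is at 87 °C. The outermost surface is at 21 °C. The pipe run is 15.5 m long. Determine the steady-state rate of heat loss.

Cylindrical conduction, so R = ln(r₂/r₁)/(2πkL) per layer, in series:
R_aluminium pipe wall = ln(63/55)/(2π×234×15.5) = 5.959×10^-6 K/W
R_extruded polystyrene = ln(85/63)/(2π×0.0308×15.5) = 0.09985 K/W
R_total = 0.09986 K/W
Q = ΔT/R_total = 66/0.09986

Q ≈ 661 W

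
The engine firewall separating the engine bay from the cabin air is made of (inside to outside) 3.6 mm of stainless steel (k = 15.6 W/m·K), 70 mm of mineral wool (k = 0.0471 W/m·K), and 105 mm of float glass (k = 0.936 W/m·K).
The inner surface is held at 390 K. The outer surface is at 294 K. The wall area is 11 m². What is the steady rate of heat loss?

Using the resistance-network approach (series):
R_stainless steel = L/(kA) = 0.0036/(15.6×11) = 2.098×10^-5 K/W
R_mineral wool = L/(kA) = 0.07/(0.0471×11) = 0.1351 K/W
R_float glass = L/(kA) = 0.105/(0.936×11) = 0.0102 K/W
R_total = 0.1453 K/W
Q = ΔT / R_total = 96 / 0.1453

Q ≈ 661 W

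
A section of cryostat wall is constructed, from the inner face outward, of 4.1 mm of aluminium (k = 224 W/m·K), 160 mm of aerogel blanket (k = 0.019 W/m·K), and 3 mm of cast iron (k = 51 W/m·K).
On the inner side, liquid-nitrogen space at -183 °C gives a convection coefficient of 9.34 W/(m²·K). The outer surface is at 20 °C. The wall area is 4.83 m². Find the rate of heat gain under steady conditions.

Q ≈ 115 W

Using the resistance-network approach (series):
R_inner film = 1/(h_i·A) = 1/(9.34×4.83) = 0.02217 K/W
R_aluminium = L/(kA) = 0.0041/(224×4.83) = 3.79×10^-6 K/W
R_aerogel blanket = L/(kA) = 0.16/(0.019×4.83) = 1.743 K/W
R_cast iron = L/(kA) = 0.003/(51×4.83) = 1.218×10^-5 K/W
R_total = 1.766 K/W
Q = ΔT / R_total = 203 / 1.766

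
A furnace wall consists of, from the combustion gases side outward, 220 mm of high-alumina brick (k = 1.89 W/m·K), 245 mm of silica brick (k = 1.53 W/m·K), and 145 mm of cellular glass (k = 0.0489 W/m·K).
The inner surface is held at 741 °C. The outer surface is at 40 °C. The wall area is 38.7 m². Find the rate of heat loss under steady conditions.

Model the wall as resistances in series:
R_high-alumina brick = L/(kA) = 0.22/(1.89×38.7) = 0.003008 K/W
R_silica brick = L/(kA) = 0.245/(1.53×38.7) = 0.004138 K/W
R_cellular glass = L/(kA) = 0.145/(0.0489×38.7) = 0.07662 K/W
R_total = 0.08377 K/W
Q = ΔT / R_total = 701 / 0.08377

Q ≈ 8370 W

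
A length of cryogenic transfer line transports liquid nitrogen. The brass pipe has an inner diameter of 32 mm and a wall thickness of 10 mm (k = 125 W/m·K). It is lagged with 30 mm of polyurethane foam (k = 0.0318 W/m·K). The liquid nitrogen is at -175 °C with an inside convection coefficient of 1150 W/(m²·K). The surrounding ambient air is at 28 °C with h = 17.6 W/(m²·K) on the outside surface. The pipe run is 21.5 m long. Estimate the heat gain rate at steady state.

Q ≈ 1090 W

Cylindrical conduction, so R = ln(r₂/r₁)/(2πkL) per layer, in series:
R_inner film = 1/(h_i·2πr₁L) = 1/(1150×2π×0.016×21.5) = 4.023×10^-4 K/W
R_brass pipe wall = ln(26/16)/(2π×125×21.5) = 2.875×10^-5 K/W
R_polyurethane foam = ln(56/26)/(2π×0.0318×21.5) = 0.1786 K/W
R_outer film = 1/(h_o·2πr_oL) = 1/(17.6×2π×0.056×21.5) = 0.007511 K/W
R_total = 0.1865 K/W
Q = ΔT/R_total = 203/0.1865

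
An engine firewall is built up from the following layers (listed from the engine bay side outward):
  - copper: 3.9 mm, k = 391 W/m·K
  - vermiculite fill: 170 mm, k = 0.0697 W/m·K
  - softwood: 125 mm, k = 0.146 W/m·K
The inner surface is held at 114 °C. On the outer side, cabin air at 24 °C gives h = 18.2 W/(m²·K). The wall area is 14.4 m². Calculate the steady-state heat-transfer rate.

Model the wall as resistances in series:
R_copper = L/(kA) = 0.0039/(391×14.4) = 6.927×10^-7 K/W
R_vermiculite fill = L/(kA) = 0.17/(0.0697×14.4) = 0.1694 K/W
R_softwood = L/(kA) = 0.125/(0.146×14.4) = 0.05946 K/W
R_outer film = 1/(h_o·A) = 1/(18.2×14.4) = 0.003816 K/W
R_total = 0.2326 K/W
Q = ΔT / R_total = 90 / 0.2326

Q ≈ 387 W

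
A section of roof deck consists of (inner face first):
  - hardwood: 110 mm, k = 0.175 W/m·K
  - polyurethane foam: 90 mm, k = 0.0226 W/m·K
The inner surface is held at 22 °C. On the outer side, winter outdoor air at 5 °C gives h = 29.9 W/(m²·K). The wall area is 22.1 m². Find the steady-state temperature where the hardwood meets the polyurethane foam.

Thermal resistances in series:
R_hardwood = L/(kA) = 0.11/(0.175×22.1) = 0.02844 K/W
R_polyurethane foam = L/(kA) = 0.09/(0.0226×22.1) = 0.1802 K/W
R_outer film = 1/(h_o·A) = 1/(29.9×22.1) = 0.001513 K/W
R_total = 0.2102 K/W;  Q = ΔT/R_total = 17/0.2102 = 80.89 W
T_interface = T_inner − Q·ΣR(inner→interface) = 22 − 80.9×0.02844

T ≈ 19.7 °C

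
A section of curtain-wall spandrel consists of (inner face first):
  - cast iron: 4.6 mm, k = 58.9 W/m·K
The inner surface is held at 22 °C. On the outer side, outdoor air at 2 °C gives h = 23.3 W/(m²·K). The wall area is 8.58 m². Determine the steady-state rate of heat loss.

Q ≈ 3990 W

Series thermal resistances:
R_cast iron = L/(kA) = 0.0046/(58.9×8.58) = 9.102×10^-6 K/W
R_outer film = 1/(h_o·A) = 1/(23.3×8.58) = 0.005002 K/W
R_total = 0.005011 K/W
Q = ΔT / R_total = 20 / 0.005011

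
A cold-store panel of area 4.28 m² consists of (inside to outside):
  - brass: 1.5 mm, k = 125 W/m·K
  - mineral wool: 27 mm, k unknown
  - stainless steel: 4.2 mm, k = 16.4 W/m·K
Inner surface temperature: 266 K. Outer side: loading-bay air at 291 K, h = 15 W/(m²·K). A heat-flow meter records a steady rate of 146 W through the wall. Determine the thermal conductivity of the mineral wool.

Using the resistance-network approach (series):
R_brass = L/(kA) = 0.0015/(125×4.28) = 2.804×10^-6 K/W
R_stainless steel = L/(kA) = 0.0042/(16.4×4.28) = 5.984×10^-5 K/W
R_outer film = 1/(h_o·A) = 1/(15×4.28) = 0.01558 K/W
Sum of known resistances R_other = 0.01564 K/W
Total R = ΔT/Q = 25/146 = 0.1712 K/W
R_mineral wool = R_total − R_other = 0.1556 K/W
k = L/(R·A) = 0.027/(0.1556×4.28)

k ≈ 0.0405 W/(m·K)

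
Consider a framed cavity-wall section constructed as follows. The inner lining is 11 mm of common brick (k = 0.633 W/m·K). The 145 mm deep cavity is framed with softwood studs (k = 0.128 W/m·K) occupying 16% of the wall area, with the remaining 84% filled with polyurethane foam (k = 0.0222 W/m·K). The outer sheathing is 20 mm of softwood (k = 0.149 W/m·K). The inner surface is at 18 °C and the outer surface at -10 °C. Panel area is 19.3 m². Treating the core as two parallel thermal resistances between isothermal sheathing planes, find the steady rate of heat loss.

Sheathing layers in series; stud and cavity paths in parallel between them.
R_inner = 0.011/(0.633×19.3) = 9.004×10^-4 K/W
R_stud  = 0.145/(0.128×0.16×19.3) = 0.3668 K/W
R_cav   = 0.145/(0.0222×0.84×19.3) = 0.4029 K/W
1/R_core = 1/R_stud + 1/R_cav → R_core = 0.192 K/W
R_outer = 0.02/(0.149×19.3) = 0.006955 K/W
R_total = 0.1999 K/W
Q = ΔT/R_total = 28/0.1999

Q ≈ 140 W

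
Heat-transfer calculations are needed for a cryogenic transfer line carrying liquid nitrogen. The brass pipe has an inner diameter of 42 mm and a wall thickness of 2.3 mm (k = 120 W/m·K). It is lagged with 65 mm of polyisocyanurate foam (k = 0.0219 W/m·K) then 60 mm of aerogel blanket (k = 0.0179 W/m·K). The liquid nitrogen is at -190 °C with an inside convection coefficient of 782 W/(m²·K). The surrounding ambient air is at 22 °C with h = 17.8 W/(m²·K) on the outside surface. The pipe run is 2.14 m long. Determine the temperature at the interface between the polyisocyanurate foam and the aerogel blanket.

Per-layer cylindrical resistances, series-summed:
R_inner film = 1/(h_i·2πr₁L) = 1/(782×2π×0.021×2.14) = 0.004529 K/W
R_brass pipe wall = ln(23.3/21)/(2π×120×2.14) = 6.441×10^-5 K/W
R_polyisocyanurate foam = ln(88.3/23.3)/(2π×0.0219×2.14) = 4.524 K/W
R_aerogel blanket = ln(148.3/88.3)/(2π×0.0179×2.14) = 2.154 K/W
R_outer film = 1/(h_o·2πr_oL) = 1/(17.8×2π×0.1483×2.14) = 0.02817 K/W
R_total = 6.711 K/W
Q = ΔT/R_total = 212/6.711
Q = 31.6 W
T_interface = T_inner + Q·ΣR(inner→interface) = -190 + 31.6×4.529

T ≈ -46.9 °C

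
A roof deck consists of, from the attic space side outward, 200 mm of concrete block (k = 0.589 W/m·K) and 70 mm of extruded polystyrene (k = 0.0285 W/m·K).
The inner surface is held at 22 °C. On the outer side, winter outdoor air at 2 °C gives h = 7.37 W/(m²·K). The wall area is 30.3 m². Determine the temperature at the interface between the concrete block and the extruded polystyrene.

T ≈ 19.7 °C

Using the resistance-network approach (series):
R_concrete block = L/(kA) = 0.2/(0.589×30.3) = 0.01121 K/W
R_extruded polystyrene = L/(kA) = 0.07/(0.0285×30.3) = 0.08106 K/W
R_outer film = 1/(h_o·A) = 1/(7.37×30.3) = 0.004478 K/W
R_total = 0.09675 K/W;  Q = ΔT/R_total = 20/0.09675 = 206.7 W
T_interface = T_inner − Q·ΣR(inner→interface) = 22 − 207×0.01121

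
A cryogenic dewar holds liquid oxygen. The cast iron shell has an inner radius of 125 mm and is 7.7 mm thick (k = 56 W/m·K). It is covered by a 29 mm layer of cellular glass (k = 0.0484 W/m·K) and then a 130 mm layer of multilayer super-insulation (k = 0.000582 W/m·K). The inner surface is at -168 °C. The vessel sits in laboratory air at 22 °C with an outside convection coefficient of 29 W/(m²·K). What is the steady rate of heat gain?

Radial (spherical) resistances in series:
R_cast iron shell = (1/0.125 − 1/0.1327)/(4π×56) = 6.596×10^-4 K/W
R_cellular glass = (1/0.1327 − 1/0.1617)/(4π×0.0484) = 2.222 K/W
R_multilayer super-insulation = (1/0.1617 − 1/0.2917)/(4π×0.000582) = 376.8 K/W
R_outer film = 1/(h·4πr_o²) = 1/(29×4π×0.2917²) = 0.03225 K/W
R_total = 379.1 K/W
Q = ΔT/R_total = 190/379.1

Q ≈ 0.501 W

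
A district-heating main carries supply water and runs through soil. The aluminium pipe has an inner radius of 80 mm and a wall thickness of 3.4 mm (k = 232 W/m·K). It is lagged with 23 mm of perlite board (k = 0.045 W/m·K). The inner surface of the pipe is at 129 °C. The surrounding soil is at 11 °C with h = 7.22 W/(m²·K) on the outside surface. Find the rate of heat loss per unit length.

Treating each annulus and film as a series resistance:
R_aluminium pipe wall = ln(83.4/80)/(2π×232×1) = 2.855×10^-5 K/W
R_perlite board = ln(106.4/83.4)/(2π×0.045×1) = 0.8614 K/W
R_outer film = 1/(h_o·2πr_oL) = 1/(7.22×2π×0.1064×1) = 0.2072 K/W
R_total = 1.069 K/W
Q = ΔT/R_total = 118/1.069

q′ ≈ 110 W/m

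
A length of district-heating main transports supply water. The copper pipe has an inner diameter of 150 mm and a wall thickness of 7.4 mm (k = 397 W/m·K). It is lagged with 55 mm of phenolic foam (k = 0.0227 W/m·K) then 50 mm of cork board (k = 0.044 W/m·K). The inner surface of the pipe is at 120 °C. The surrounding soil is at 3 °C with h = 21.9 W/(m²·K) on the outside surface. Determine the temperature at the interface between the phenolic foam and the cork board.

For a radial system each layer contributes R = ln(r_out/r_in)/(2πkL); films add R = 1/(hA).
R_copper pipe wall = ln(82.4/75)/(2π×397×1) = 3.772×10^-5 K/W
R_phenolic foam = ln(137.4/82.4)/(2π×0.0227×1) = 3.585 K/W
R_cork board = ln(187.4/137.4)/(2π×0.044×1) = 1.123 K/W
R_outer film = 1/(h_o·2πr_oL) = 1/(21.9×2π×0.1874×1) = 0.03878 K/W
R_total = 4.746 K/W
Q = ΔT/R_total = 117/4.746
Q = 24.7 W/m
T_interface = T_inner − Q·ΣR(inner→interface) = 120 − 24.7×3.585

T ≈ 31.6 °C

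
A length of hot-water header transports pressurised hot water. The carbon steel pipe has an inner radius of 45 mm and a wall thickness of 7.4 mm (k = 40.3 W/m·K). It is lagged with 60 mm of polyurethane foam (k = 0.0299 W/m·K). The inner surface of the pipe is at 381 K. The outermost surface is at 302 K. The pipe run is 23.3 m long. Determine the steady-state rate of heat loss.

Treating each annulus and film as a series resistance:
R_carbon steel pipe wall = ln(52.4/45)/(2π×40.3×23.3) = 2.58×10^-5 K/W
R_polyurethane foam = ln(112.4/52.4)/(2π×0.0299×23.3) = 0.1743 K/W
R_total = 0.1744 K/W
Q = ΔT/R_total = 79/0.1744

Q ≈ 453 W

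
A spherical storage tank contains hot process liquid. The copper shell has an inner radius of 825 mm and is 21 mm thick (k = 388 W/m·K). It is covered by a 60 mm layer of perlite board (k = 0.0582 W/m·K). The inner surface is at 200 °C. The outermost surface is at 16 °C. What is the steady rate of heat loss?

Spherical conduction: R = (1/r_in − 1/r_out)/(4πk) per layer; series-sum.
R_copper shell = (1/0.825 − 1/0.846)/(4π×388) = 6.171×10^-6 K/W
R_perlite board = (1/0.846 − 1/0.906)/(4π×0.0582) = 0.107 K/W
R_total = 0.107 K/W
Q = ΔT/R_total = 184/0.107

Q ≈ 1720 W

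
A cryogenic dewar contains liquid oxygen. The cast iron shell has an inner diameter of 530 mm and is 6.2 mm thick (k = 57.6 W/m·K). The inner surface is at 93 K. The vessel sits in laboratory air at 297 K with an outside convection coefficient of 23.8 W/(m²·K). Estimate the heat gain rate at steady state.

For a spherical shell R = (1/r₁ − 1/r₂)/(4πk); film R = 1/(h·4πr²). In series:
R_cast iron shell = (1/0.265 − 1/0.2712)/(4π×57.6) = 1.192×10^-4 K/W
R_outer film = 1/(h·4πr_o²) = 1/(23.8×4π×0.2712²) = 0.04546 K/W
R_total = 0.04558 K/W
Q = ΔT/R_total = 204/0.04558

Q ≈ 4480 W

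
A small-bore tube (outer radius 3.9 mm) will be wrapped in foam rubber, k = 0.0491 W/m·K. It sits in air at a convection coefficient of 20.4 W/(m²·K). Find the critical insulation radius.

For a cylinder r_cr = k/h = 0.0491/20.4
r_cr = 2.41 mm; since the bare radius (3.9 mm) is above r_cr, any added insulation will reduce heat loss.

r_cr ≈ 2.41 mm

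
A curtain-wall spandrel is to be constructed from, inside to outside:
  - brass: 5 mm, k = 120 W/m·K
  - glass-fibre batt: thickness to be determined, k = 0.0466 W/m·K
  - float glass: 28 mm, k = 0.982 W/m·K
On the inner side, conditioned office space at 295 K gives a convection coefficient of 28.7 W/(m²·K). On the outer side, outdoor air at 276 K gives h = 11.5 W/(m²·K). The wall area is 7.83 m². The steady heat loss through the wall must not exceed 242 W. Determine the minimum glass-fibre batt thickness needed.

Thermal resistances in series:
R_inner film = 1/(h_i·A) = 1/(28.7×7.83) = 0.00445 K/W
R_brass = L/(kA) = 0.005/(120×7.83) = 5.321×10^-6 K/W
R_float glass = L/(kA) = 0.028/(0.982×7.83) = 0.003642 K/W
R_outer film = 1/(h_o·A) = 1/(11.5×7.83) = 0.01111 K/W
Sum of the known resistances R_other = 0.0192 K/W
Required total resistance R_tot = ΔT/Q_allow = 19/242 = 0.07851 K/W
R_glass-fibre batt = R_tot − R_other = 0.05931 K/W
L = R·k·A = 0.05931×0.0466×7.83

L ≈ 21.6 mm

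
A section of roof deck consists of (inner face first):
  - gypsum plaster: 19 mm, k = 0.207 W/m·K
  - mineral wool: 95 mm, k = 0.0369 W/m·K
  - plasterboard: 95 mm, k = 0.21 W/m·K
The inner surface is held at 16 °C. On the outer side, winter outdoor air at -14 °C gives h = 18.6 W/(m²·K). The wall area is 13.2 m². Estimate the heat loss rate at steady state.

Q ≈ 125 W

Model the wall as resistances in series:
R_gypsum plaster = L/(kA) = 0.019/(0.207×13.2) = 0.006954 K/W
R_mineral wool = L/(kA) = 0.095/(0.0369×13.2) = 0.195 K/W
R_plasterboard = L/(kA) = 0.095/(0.21×13.2) = 0.03427 K/W
R_outer film = 1/(h_o·A) = 1/(18.6×13.2) = 0.004073 K/W
R_total = 0.2403 K/W
Q = ΔT / R_total = 30 / 0.2403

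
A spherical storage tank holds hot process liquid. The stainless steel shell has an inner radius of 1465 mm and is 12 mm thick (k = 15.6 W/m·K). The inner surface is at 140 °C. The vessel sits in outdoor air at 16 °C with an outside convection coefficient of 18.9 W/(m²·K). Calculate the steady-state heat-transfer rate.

Spherical conduction: R = (1/r_in − 1/r_out)/(4πk) per layer; series-sum.
R_stainless steel shell = (1/1.465 − 1/1.477)/(4π×15.6) = 2.829×10^-5 K/W
R_outer film = 1/(h·4πr_o²) = 1/(18.9×4π×1.477²) = 0.00193 K/W
R_total = 0.001958 K/W
Q = ΔT/R_total = 124/0.001958

Q ≈ 63300 W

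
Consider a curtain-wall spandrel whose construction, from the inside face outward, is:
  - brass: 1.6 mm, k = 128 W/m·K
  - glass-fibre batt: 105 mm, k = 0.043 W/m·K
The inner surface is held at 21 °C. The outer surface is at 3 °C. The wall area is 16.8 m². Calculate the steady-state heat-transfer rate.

Q ≈ 124 W

Model the wall as resistances in series:
R_brass = L/(kA) = 0.0016/(128×16.8) = 7.44×10^-7 K/W
R_glass-fibre batt = L/(kA) = 0.105/(0.043×16.8) = 0.1453 K/W
R_total = 0.1453 K/W
Q = ΔT / R_total = 18 / 0.1453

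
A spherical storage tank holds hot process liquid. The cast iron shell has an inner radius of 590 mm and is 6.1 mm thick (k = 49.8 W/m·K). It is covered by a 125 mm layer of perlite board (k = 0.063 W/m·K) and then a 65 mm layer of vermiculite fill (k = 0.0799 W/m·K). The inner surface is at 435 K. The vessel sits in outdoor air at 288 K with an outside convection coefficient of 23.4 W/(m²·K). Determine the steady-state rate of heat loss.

Q ≈ 302 W

For a spherical shell R = (1/r₁ − 1/r₂)/(4πk); film R = 1/(h·4πr²). In series:
R_cast iron shell = (1/0.59 − 1/0.5961)/(4π×49.8) = 2.772×10^-5 K/W
R_perlite board = (1/0.5961 − 1/0.7211)/(4π×0.063) = 0.3673 K/W
R_vermiculite fill = (1/0.7211 − 1/0.7861)/(4π×0.0799) = 0.1142 K/W
R_outer film = 1/(h·4πr_o²) = 1/(23.4×4π×0.7861²) = 0.005503 K/W
R_total = 0.4871 K/W
Q = ΔT/R_total = 147/0.4871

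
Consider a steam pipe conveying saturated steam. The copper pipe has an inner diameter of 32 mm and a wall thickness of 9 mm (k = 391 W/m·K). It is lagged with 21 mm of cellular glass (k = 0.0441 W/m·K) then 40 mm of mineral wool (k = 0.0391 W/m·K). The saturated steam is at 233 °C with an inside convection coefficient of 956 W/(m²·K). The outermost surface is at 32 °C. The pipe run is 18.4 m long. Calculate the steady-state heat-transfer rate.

Q ≈ 777 W

For a radial system each layer contributes R = ln(r_out/r_in)/(2πkL); films add R = 1/(hA).
R_inner film = 1/(h_i·2πr₁L) = 1/(956×2π×0.016×18.4) = 5.655×10^-4 K/W
R_copper pipe wall = ln(25/16)/(2π×391×18.4) = 9.873×10^-6 K/W
R_cellular glass = ln(46/25)/(2π×0.0441×18.4) = 0.1196 K/W
R_mineral wool = ln(86/46)/(2π×0.0391×18.4) = 0.1384 K/W
R_total = 0.2586 K/W
Q = ΔT/R_total = 201/0.2586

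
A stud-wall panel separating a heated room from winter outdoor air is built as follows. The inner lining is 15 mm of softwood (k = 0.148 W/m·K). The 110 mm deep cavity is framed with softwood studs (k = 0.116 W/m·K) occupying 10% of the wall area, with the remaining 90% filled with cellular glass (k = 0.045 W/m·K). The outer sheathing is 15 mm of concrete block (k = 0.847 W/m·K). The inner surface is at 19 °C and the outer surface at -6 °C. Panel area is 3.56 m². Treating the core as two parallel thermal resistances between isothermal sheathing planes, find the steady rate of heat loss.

Sheathing layers in series; stud and cavity paths in parallel between them.
R_inner = 0.015/(0.148×3.56) = 0.02847 K/W
R_stud  = 0.11/(0.116×0.1×3.56) = 2.664 K/W
R_cav   = 0.11/(0.045×0.9×3.56) = 0.7629 K/W
1/R_core = 1/R_stud + 1/R_cav → R_core = 0.5931 K/W
R_outer = 0.015/(0.847×3.56) = 0.004975 K/W
R_total = 0.6265 K/W
Q = ΔT/R_total = 25/0.6265

Q ≈ 39.9 W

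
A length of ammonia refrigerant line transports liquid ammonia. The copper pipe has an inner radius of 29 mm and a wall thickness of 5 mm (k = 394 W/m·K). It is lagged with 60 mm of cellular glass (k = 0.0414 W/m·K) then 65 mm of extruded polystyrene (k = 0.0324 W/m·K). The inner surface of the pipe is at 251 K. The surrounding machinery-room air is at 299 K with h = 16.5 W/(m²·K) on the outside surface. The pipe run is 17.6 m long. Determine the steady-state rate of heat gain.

Q ≈ 129 W

For a radial system each layer contributes R = ln(r_out/r_in)/(2πkL); films add R = 1/(hA).
R_copper pipe wall = ln(34/29)/(2π×394×17.6) = 3.651×10^-6 K/W
R_cellular glass = ln(94/34)/(2π×0.0414×17.6) = 0.2221 K/W
R_extruded polystyrene = ln(159/94)/(2π×0.0324×17.6) = 0.1467 K/W
R_outer film = 1/(h_o·2πr_oL) = 1/(16.5×2π×0.159×17.6) = 0.003447 K/W
R_total = 0.3723 K/W
Q = ΔT/R_total = 48/0.3723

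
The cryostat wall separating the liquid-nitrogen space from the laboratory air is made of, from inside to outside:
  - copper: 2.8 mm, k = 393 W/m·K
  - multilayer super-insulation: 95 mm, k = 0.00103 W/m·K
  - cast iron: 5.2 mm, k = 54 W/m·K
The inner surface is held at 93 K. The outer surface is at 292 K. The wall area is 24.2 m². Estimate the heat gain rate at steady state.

Treating each layer as a thermal resistance in series:
R_copper = L/(kA) = 0.0028/(393×24.2) = 2.944×10^-7 K/W
R_multilayer super-insulation = L/(kA) = 0.095/(0.00103×24.2) = 3.811 K/W
R_cast iron = L/(kA) = 0.0052/(54×24.2) = 3.979×10^-6 K/W
R_total = 3.811 K/W
Q = ΔT / R_total = 199 / 3.811

Q ≈ 52.2 W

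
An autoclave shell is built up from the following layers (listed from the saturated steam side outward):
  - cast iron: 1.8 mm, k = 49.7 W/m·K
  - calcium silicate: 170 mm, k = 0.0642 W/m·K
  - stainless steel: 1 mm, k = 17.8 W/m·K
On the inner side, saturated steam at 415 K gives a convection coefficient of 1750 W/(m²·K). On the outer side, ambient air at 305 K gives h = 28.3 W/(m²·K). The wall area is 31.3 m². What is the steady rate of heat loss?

Using the resistance-network approach (series):
R_inner film = 1/(h_i·A) = 1/(1750×31.3) = 1.826×10^-5 K/W
R_cast iron = L/(kA) = 0.0018/(49.7×31.3) = 1.157×10^-6 K/W
R_calcium silicate = L/(kA) = 0.17/(0.0642×31.3) = 0.0846 K/W
R_stainless steel = L/(kA) = 0.001/(17.8×31.3) = 1.795×10^-6 K/W
R_outer film = 1/(h_o·A) = 1/(28.3×31.3) = 0.001129 K/W
R_total = 0.08575 K/W
Q = ΔT / R_total = 110 / 0.08575

Q ≈ 1280 W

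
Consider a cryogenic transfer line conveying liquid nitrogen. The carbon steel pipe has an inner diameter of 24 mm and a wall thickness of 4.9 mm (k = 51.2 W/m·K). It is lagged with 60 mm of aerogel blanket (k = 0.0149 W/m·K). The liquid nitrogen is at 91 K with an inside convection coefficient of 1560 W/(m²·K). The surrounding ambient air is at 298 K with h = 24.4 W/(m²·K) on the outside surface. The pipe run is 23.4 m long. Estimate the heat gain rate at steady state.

For a radial system each layer contributes R = ln(r_out/r_in)/(2πkL); films add R = 1/(hA).
R_inner film = 1/(h_i·2πr₁L) = 1/(1560×2π×0.012×23.4) = 3.633×10^-4 K/W
R_carbon steel pipe wall = ln(16.9/12)/(2π×51.2×23.4) = 4.549×10^-5 K/W
R_aerogel blanket = ln(76.9/16.9)/(2π×0.0149×23.4) = 0.6916 K/W
R_outer film = 1/(h_o·2πr_oL) = 1/(24.4×2π×0.0769×23.4) = 0.003625 K/W
R_total = 0.6957 K/W
Q = ΔT/R_total = 207/0.6957

Q ≈ 298 W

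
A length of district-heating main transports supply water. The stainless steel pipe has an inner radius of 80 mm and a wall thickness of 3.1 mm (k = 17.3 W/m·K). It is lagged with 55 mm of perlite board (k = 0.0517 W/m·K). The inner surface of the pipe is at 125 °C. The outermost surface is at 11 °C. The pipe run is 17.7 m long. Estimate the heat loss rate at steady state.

Q ≈ 1290 W

For a radial system each layer contributes R = ln(r_out/r_in)/(2πkL); films add R = 1/(hA).
R_stainless steel pipe wall = ln(83.1/80)/(2π×17.3×17.7) = 1.976×10^-5 K/W
R_perlite board = ln(138.1/83.1)/(2π×0.0517×17.7) = 0.08834 K/W
R_total = 0.08836 K/W
Q = ΔT/R_total = 114/0.08836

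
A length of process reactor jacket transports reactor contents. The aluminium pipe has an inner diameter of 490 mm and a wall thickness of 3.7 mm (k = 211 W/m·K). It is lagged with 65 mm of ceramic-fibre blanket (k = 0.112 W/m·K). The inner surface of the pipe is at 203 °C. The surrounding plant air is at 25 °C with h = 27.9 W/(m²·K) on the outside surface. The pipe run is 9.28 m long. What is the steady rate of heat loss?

Treating each annulus and film as a series resistance:
R_aluminium pipe wall = ln(248.7/245)/(2π×211×9.28) = 1.218×10^-6 K/W
R_ceramic-fibre blanket = ln(313.7/248.7)/(2π×0.112×9.28) = 0.03555 K/W
R_outer film = 1/(h_o·2πr_oL) = 1/(27.9×2π×0.3137×9.28) = 0.00196 K/W
R_total = 0.03752 K/W
Q = ΔT/R_total = 178/0.03752

Q ≈ 4740 W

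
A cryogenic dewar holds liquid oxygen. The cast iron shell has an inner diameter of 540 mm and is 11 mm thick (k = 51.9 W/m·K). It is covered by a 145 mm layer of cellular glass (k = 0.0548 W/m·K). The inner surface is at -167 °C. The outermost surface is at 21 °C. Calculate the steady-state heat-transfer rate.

Radial (spherical) resistances in series:
R_cast iron shell = (1/0.27 − 1/0.281)/(4π×51.9) = 2.223×10^-4 K/W
R_cellular glass = (1/0.281 − 1/0.426)/(4π×0.0548) = 1.759 K/W
R_total = 1.759 K/W
Q = ΔT/R_total = 188/1.759

Q ≈ 107 W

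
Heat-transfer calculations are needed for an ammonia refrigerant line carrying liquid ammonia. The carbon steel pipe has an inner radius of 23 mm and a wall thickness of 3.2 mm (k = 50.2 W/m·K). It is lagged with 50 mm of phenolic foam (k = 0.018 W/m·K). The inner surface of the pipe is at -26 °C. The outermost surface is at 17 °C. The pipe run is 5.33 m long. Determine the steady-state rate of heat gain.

Q ≈ 24.3 W

For a radial system each layer contributes R = ln(r_out/r_in)/(2πkL); films add R = 1/(hA).
R_carbon steel pipe wall = ln(26.2/23)/(2π×50.2×5.33) = 7.748×10^-5 K/W
R_phenolic foam = ln(76.2/26.2)/(2π×0.018×5.33) = 1.771 K/W
R_total = 1.771 K/W
Q = ΔT/R_total = 43/1.771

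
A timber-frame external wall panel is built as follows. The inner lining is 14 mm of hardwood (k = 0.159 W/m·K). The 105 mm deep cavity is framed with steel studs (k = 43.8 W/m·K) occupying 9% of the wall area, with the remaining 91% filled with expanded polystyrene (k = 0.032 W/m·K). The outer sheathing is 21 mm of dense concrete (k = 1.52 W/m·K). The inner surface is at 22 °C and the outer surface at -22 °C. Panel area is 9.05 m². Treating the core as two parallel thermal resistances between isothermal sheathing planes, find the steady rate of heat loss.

Sheathing layers in series; stud and cavity paths in parallel between them.
R_inner = 0.014/(0.159×9.05) = 0.009729 K/W
R_stud  = 0.105/(43.8×0.09×9.05) = 0.002943 K/W
R_cav   = 0.105/(0.032×0.91×9.05) = 0.3984 K/W
1/R_core = 1/R_stud + 1/R_cav → R_core = 0.002922 K/W
R_outer = 0.021/(1.52×9.05) = 0.001527 K/W
R_total = 0.01418 K/W
Q = ΔT/R_total = 44/0.01418

Q ≈ 3100 W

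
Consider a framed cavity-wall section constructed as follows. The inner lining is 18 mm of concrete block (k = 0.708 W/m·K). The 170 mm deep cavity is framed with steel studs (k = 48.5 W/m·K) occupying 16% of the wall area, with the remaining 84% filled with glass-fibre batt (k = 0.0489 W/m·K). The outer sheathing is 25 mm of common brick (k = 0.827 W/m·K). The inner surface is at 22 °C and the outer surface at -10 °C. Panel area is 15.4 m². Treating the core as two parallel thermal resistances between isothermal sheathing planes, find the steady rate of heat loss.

Q ≈ 6360 W

Sheathing layers in series; stud and cavity paths in parallel between them.
R_inner = 0.018/(0.708×15.4) = 0.001651 K/W
R_stud  = 0.17/(48.5×0.16×15.4) = 0.001423 K/W
R_cav   = 0.17/(0.0489×0.84×15.4) = 0.2687 K/W
1/R_core = 1/R_stud + 1/R_cav → R_core = 0.001415 K/W
R_outer = 0.025/(0.827×15.4) = 0.001963 K/W
R_total = 0.005029 K/W
Q = ΔT/R_total = 32/0.005029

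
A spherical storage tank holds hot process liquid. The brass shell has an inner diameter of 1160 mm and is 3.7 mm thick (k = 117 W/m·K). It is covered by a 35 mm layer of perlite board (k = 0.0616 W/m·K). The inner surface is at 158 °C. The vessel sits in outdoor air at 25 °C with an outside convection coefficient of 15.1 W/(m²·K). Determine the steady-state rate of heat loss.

Radial (spherical) resistances in series:
R_brass shell = (1/0.58 − 1/0.5837)/(4π×117) = 7.433×10^-6 K/W
R_perlite board = (1/0.5837 − 1/0.6187)/(4π×0.0616) = 0.1252 K/W
R_outer film = 1/(h·4πr_o²) = 1/(15.1×4π×0.6187²) = 0.01377 K/W
R_total = 0.139 K/W
Q = ΔT/R_total = 133/0.139

Q ≈ 957 W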